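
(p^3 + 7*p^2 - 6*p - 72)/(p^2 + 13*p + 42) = (p^2 + p - 12)/(p + 7)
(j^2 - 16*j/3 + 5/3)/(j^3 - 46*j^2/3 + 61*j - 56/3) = (j - 5)/(j^2 - 15*j + 56)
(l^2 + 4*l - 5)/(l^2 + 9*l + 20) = (l - 1)/(l + 4)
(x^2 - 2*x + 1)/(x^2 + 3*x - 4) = (x - 1)/(x + 4)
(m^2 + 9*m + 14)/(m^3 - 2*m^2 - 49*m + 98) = (m + 2)/(m^2 - 9*m + 14)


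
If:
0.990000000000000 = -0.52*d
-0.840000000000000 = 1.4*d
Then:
No Solution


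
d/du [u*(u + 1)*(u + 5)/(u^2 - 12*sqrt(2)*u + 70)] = (u^4 - 24*sqrt(2)*u^3 - 72*sqrt(2)*u^2 + 205*u^2 + 840*u + 350)/(u^4 - 24*sqrt(2)*u^3 + 428*u^2 - 1680*sqrt(2)*u + 4900)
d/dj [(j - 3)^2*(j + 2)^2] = 2*(j - 3)*(j + 2)*(2*j - 1)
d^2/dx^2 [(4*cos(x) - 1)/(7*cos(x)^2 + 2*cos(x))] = 2*(126*sin(x)^4/cos(x)^3 + 98*sin(x)^2 + 119 + 107/cos(x) - 42/cos(x)^2 - 130/cos(x)^3)/(7*cos(x) + 2)^3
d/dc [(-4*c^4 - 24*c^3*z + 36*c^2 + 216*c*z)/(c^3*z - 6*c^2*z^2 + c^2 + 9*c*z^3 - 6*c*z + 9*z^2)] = 4*(c*(c^3 + 6*c^2*z - 9*c - 54*z)*(3*c^2*z - 12*c*z^2 + 2*c + 9*z^3 - 6*z) + 2*(-2*c^3 - 9*c^2*z + 9*c + 27*z)*(c^3*z - 6*c^2*z^2 + c^2 + 9*c*z^3 - 6*c*z + 9*z^2))/(c^3*z - 6*c^2*z^2 + c^2 + 9*c*z^3 - 6*c*z + 9*z^2)^2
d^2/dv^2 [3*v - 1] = 0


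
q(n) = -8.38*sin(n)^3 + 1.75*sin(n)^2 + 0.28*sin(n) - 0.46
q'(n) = -25.14*sin(n)^2*cos(n) + 3.5*sin(n)*cos(n) + 0.28*cos(n)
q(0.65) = -1.51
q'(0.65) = -5.42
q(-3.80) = -1.55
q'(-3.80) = 5.53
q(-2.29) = 3.89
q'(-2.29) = 10.92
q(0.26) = -0.41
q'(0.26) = -0.47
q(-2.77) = 0.07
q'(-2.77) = 4.01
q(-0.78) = 3.12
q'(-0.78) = -10.39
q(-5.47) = -2.55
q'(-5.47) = -7.18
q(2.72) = -0.63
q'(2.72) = 2.28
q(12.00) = 1.19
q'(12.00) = -7.46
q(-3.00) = -0.44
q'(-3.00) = 0.71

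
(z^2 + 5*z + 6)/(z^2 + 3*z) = (z + 2)/z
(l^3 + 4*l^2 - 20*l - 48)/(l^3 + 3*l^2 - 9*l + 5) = (l^3 + 4*l^2 - 20*l - 48)/(l^3 + 3*l^2 - 9*l + 5)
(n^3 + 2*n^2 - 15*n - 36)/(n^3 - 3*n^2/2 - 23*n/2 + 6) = 2*(n + 3)/(2*n - 1)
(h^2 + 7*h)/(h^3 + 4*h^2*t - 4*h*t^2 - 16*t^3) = h*(h + 7)/(h^3 + 4*h^2*t - 4*h*t^2 - 16*t^3)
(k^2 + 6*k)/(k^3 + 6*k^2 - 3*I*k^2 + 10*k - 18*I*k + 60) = k/(k^2 - 3*I*k + 10)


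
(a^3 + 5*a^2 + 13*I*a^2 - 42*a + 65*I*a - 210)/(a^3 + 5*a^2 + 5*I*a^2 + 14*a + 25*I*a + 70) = (a + 6*I)/(a - 2*I)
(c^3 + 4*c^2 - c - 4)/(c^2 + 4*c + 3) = (c^2 + 3*c - 4)/(c + 3)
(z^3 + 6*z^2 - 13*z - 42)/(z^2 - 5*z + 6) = (z^2 + 9*z + 14)/(z - 2)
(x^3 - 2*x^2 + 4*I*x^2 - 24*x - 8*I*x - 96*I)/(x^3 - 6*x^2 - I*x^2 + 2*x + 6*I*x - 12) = (x^2 + 4*x*(1 + I) + 16*I)/(x^2 - I*x + 2)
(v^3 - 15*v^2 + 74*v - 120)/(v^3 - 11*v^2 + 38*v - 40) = (v - 6)/(v - 2)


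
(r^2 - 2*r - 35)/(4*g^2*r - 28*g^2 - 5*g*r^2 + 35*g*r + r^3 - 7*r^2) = (r + 5)/(4*g^2 - 5*g*r + r^2)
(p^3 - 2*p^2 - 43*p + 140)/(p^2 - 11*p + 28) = (p^2 + 2*p - 35)/(p - 7)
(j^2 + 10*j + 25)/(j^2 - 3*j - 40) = (j + 5)/(j - 8)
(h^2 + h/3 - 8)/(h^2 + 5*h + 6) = (h - 8/3)/(h + 2)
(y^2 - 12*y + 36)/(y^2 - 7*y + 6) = (y - 6)/(y - 1)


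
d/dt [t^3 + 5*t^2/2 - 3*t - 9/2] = 3*t^2 + 5*t - 3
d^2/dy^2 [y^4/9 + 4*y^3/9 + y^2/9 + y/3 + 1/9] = 4*y^2/3 + 8*y/3 + 2/9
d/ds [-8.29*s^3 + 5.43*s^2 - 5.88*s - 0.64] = -24.87*s^2 + 10.86*s - 5.88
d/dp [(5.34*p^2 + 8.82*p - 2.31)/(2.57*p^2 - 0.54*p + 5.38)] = (-25.551*p^2 + 69.3318*p + 46.2042)/(6.6049*p^4 - 2.7756*p^3 + 27.9448*p^2 - 5.8104*p + 28.9444)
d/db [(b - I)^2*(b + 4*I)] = (b - I)*(3*b + 7*I)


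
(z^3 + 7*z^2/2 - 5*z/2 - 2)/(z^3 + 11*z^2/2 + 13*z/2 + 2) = (z - 1)/(z + 1)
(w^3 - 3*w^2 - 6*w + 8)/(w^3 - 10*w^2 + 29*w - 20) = (w + 2)/(w - 5)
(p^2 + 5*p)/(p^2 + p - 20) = p/(p - 4)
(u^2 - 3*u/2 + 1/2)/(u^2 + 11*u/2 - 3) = (u - 1)/(u + 6)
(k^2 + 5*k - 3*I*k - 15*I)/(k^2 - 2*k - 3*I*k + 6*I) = (k + 5)/(k - 2)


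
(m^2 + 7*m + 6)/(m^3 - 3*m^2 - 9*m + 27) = (m^2 + 7*m + 6)/(m^3 - 3*m^2 - 9*m + 27)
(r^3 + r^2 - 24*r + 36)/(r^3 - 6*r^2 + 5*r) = (r^3 + r^2 - 24*r + 36)/(r*(r^2 - 6*r + 5))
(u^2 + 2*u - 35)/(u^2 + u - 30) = (u + 7)/(u + 6)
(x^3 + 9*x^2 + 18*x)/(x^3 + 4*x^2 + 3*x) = (x + 6)/(x + 1)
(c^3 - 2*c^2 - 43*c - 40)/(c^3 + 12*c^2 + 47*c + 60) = (c^2 - 7*c - 8)/(c^2 + 7*c + 12)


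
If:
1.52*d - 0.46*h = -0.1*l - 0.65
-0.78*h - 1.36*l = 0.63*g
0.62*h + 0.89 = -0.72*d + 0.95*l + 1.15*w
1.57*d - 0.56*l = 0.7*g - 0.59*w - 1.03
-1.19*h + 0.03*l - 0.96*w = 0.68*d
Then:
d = -0.48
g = 1.32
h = -0.29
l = -0.45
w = 0.68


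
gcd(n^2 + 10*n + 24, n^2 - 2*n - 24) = n + 4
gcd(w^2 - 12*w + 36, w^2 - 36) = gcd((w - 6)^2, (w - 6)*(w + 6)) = w - 6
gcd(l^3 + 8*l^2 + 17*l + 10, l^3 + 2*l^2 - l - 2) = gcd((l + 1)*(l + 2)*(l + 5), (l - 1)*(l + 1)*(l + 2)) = l^2 + 3*l + 2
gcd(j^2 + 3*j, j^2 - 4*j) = j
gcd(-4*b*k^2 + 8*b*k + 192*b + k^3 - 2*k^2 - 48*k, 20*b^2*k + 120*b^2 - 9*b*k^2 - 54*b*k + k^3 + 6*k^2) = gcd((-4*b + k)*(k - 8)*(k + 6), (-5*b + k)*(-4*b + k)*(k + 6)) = 4*b*k + 24*b - k^2 - 6*k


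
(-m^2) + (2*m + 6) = -m^2 + 2*m + 6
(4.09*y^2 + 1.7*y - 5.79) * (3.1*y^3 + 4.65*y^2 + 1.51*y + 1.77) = 12.679*y^5 + 24.2885*y^4 - 3.8681*y^3 - 17.1172*y^2 - 5.7339*y - 10.2483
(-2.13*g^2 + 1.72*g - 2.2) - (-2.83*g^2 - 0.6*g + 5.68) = 0.7*g^2 + 2.32*g - 7.88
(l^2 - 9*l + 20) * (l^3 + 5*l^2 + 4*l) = l^5 - 4*l^4 - 21*l^3 + 64*l^2 + 80*l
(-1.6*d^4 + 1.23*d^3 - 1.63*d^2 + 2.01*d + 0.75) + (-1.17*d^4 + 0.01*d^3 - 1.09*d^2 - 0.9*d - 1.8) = -2.77*d^4 + 1.24*d^3 - 2.72*d^2 + 1.11*d - 1.05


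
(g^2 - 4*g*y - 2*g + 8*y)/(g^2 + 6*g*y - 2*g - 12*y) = (g - 4*y)/(g + 6*y)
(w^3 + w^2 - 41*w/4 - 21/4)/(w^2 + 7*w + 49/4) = (2*w^2 - 5*w - 3)/(2*w + 7)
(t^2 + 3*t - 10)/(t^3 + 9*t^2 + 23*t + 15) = (t - 2)/(t^2 + 4*t + 3)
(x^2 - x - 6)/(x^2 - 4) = (x - 3)/(x - 2)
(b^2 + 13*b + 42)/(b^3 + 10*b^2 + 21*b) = (b + 6)/(b*(b + 3))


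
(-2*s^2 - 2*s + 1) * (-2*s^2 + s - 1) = 4*s^4 + 2*s^3 - 2*s^2 + 3*s - 1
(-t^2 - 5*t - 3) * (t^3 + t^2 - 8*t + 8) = -t^5 - 6*t^4 + 29*t^2 - 16*t - 24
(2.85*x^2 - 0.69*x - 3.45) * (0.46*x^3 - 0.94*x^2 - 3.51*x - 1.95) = 1.311*x^5 - 2.9964*x^4 - 10.9419*x^3 + 0.107399999999999*x^2 + 13.455*x + 6.7275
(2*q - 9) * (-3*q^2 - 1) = -6*q^3 + 27*q^2 - 2*q + 9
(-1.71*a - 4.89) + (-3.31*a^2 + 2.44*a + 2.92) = -3.31*a^2 + 0.73*a - 1.97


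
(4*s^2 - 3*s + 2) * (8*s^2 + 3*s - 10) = 32*s^4 - 12*s^3 - 33*s^2 + 36*s - 20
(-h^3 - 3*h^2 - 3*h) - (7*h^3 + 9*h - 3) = -8*h^3 - 3*h^2 - 12*h + 3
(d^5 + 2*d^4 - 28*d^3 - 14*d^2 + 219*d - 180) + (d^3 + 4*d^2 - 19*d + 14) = d^5 + 2*d^4 - 27*d^3 - 10*d^2 + 200*d - 166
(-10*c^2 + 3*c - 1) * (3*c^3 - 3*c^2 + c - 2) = -30*c^5 + 39*c^4 - 22*c^3 + 26*c^2 - 7*c + 2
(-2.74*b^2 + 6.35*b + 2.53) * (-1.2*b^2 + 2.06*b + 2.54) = 3.288*b^4 - 13.2644*b^3 + 3.0854*b^2 + 21.3408*b + 6.4262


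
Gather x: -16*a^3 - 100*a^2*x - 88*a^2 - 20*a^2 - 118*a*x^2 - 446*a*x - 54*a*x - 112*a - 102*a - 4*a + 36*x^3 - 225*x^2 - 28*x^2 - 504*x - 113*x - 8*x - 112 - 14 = -16*a^3 - 108*a^2 - 218*a + 36*x^3 + x^2*(-118*a - 253) + x*(-100*a^2 - 500*a - 625) - 126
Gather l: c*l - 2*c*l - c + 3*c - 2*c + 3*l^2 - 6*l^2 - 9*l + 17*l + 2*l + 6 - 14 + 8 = -3*l^2 + l*(10 - c)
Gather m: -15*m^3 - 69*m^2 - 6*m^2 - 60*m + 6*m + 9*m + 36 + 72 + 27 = -15*m^3 - 75*m^2 - 45*m + 135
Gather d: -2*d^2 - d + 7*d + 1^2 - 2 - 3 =-2*d^2 + 6*d - 4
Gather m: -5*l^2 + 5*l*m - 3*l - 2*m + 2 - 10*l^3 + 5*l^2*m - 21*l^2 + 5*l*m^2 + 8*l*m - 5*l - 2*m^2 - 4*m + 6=-10*l^3 - 26*l^2 - 8*l + m^2*(5*l - 2) + m*(5*l^2 + 13*l - 6) + 8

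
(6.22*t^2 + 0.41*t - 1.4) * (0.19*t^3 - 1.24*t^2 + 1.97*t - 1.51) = 1.1818*t^5 - 7.6349*t^4 + 11.479*t^3 - 6.8485*t^2 - 3.3771*t + 2.114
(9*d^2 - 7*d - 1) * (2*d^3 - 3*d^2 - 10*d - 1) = 18*d^5 - 41*d^4 - 71*d^3 + 64*d^2 + 17*d + 1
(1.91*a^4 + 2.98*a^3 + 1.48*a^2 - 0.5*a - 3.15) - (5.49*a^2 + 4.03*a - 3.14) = 1.91*a^4 + 2.98*a^3 - 4.01*a^2 - 4.53*a - 0.00999999999999979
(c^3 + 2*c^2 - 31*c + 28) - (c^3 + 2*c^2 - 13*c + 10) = 18 - 18*c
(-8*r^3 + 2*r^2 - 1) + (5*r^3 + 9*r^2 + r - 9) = -3*r^3 + 11*r^2 + r - 10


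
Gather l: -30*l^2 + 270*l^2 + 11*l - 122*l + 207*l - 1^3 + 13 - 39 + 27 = 240*l^2 + 96*l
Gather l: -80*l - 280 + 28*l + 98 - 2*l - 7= -54*l - 189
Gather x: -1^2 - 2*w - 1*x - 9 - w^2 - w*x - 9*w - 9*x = -w^2 - 11*w + x*(-w - 10) - 10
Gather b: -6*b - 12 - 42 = -6*b - 54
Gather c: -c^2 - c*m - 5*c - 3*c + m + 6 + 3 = -c^2 + c*(-m - 8) + m + 9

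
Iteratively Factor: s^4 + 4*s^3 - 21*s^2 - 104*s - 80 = (s + 4)*(s^3 - 21*s - 20) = (s + 1)*(s + 4)*(s^2 - s - 20) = (s - 5)*(s + 1)*(s + 4)*(s + 4)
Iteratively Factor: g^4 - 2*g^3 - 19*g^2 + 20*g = (g - 5)*(g^3 + 3*g^2 - 4*g) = (g - 5)*(g - 1)*(g^2 + 4*g) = (g - 5)*(g - 1)*(g + 4)*(g)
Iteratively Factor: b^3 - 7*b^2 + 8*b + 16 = (b - 4)*(b^2 - 3*b - 4) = (b - 4)*(b + 1)*(b - 4)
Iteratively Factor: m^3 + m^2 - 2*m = (m + 2)*(m^2 - m) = (m - 1)*(m + 2)*(m)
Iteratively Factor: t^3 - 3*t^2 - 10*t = (t - 5)*(t^2 + 2*t) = t*(t - 5)*(t + 2)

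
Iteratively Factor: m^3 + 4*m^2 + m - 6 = (m - 1)*(m^2 + 5*m + 6) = (m - 1)*(m + 2)*(m + 3)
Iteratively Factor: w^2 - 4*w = (w - 4)*(w)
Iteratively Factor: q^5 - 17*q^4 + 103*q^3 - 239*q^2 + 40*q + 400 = (q + 1)*(q^4 - 18*q^3 + 121*q^2 - 360*q + 400) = (q - 4)*(q + 1)*(q^3 - 14*q^2 + 65*q - 100) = (q - 4)^2*(q + 1)*(q^2 - 10*q + 25) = (q - 5)*(q - 4)^2*(q + 1)*(q - 5)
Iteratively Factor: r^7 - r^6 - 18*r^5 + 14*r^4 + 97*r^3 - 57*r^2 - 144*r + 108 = (r + 2)*(r^6 - 3*r^5 - 12*r^4 + 38*r^3 + 21*r^2 - 99*r + 54) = (r - 3)*(r + 2)*(r^5 - 12*r^3 + 2*r^2 + 27*r - 18) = (r - 3)*(r - 1)*(r + 2)*(r^4 + r^3 - 11*r^2 - 9*r + 18) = (r - 3)*(r - 1)*(r + 2)*(r + 3)*(r^3 - 2*r^2 - 5*r + 6) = (r - 3)*(r - 1)^2*(r + 2)*(r + 3)*(r^2 - r - 6) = (r - 3)^2*(r - 1)^2*(r + 2)*(r + 3)*(r + 2)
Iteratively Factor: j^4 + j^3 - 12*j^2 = (j)*(j^3 + j^2 - 12*j) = j*(j - 3)*(j^2 + 4*j) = j*(j - 3)*(j + 4)*(j)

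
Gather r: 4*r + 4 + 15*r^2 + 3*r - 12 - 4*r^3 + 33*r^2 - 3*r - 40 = -4*r^3 + 48*r^2 + 4*r - 48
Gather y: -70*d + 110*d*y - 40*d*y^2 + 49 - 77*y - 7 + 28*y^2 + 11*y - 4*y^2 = -70*d + y^2*(24 - 40*d) + y*(110*d - 66) + 42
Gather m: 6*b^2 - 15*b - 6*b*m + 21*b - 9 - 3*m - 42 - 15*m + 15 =6*b^2 + 6*b + m*(-6*b - 18) - 36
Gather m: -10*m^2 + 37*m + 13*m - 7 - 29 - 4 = -10*m^2 + 50*m - 40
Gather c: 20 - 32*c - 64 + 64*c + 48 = 32*c + 4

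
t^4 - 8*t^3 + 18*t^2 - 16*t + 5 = (t - 5)*(t - 1)^3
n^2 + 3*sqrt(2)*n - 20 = (n - 2*sqrt(2))*(n + 5*sqrt(2))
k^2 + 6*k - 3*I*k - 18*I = (k + 6)*(k - 3*I)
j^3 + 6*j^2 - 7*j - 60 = (j - 3)*(j + 4)*(j + 5)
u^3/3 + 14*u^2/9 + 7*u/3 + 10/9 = (u/3 + 1/3)*(u + 5/3)*(u + 2)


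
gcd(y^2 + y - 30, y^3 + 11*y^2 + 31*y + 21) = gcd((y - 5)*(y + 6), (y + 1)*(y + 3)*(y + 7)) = 1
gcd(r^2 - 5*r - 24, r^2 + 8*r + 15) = r + 3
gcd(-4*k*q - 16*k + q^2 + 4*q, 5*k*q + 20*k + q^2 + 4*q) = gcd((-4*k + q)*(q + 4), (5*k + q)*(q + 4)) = q + 4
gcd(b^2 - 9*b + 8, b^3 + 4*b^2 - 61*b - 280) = b - 8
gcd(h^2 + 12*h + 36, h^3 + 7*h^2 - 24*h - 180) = h^2 + 12*h + 36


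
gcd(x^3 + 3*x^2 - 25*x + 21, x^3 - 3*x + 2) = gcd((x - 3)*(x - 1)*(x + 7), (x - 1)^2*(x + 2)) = x - 1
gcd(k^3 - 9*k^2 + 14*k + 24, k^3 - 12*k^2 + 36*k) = k - 6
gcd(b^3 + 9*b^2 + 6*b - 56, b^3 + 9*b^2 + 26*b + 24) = b + 4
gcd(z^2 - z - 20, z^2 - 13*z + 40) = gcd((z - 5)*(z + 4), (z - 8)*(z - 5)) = z - 5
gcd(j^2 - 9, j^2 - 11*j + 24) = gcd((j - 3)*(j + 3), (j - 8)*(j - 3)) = j - 3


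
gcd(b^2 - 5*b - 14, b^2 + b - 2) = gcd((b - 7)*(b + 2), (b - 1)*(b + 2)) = b + 2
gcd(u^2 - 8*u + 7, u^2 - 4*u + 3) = u - 1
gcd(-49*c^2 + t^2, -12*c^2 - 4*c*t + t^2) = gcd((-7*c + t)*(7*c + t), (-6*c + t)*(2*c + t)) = 1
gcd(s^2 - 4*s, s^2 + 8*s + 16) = 1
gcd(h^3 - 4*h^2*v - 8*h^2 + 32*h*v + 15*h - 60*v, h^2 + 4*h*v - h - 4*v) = 1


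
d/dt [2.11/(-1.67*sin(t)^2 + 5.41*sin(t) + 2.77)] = (7.0474*sin(t) - 11.4151)*cos(t)/(-1.67*sin(t)^2 + 5.41*sin(t) + 2.77)^2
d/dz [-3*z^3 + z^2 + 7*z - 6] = -9*z^2 + 2*z + 7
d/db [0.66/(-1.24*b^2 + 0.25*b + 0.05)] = (1.6368*b - 0.165)/(-1.24*b^2 + 0.25*b + 0.05)^2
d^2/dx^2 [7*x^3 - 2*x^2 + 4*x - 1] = 42*x - 4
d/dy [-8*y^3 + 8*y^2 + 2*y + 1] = -24*y^2 + 16*y + 2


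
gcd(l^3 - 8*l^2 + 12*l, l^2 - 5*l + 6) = l - 2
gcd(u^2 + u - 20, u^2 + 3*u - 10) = u + 5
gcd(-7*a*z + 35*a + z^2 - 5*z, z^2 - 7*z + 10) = z - 5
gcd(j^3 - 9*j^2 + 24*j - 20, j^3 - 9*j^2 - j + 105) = j - 5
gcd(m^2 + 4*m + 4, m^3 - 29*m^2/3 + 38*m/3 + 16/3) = 1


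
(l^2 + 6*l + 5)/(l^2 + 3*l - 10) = (l + 1)/(l - 2)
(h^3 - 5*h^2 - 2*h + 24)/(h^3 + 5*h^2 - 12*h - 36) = (h - 4)/(h + 6)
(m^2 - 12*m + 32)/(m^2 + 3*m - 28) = (m - 8)/(m + 7)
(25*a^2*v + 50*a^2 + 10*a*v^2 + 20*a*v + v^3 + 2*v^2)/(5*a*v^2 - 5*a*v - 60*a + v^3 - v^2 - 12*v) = (5*a*v + 10*a + v^2 + 2*v)/(v^2 - v - 12)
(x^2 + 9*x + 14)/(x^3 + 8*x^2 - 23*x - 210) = (x + 2)/(x^2 + x - 30)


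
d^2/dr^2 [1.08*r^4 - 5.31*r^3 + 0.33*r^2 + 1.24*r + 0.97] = 12.96*r^2 - 31.86*r + 0.66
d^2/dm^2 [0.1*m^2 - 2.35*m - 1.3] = 0.200000000000000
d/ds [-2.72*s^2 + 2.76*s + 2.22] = 2.76 - 5.44*s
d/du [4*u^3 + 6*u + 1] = 12*u^2 + 6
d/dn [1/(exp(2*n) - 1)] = -1/(2*sinh(n)^2)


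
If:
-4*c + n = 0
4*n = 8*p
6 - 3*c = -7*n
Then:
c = -6/25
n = -24/25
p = -12/25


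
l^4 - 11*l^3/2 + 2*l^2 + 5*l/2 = l*(l - 5)*(l - 1)*(l + 1/2)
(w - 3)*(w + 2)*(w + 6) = w^3 + 5*w^2 - 12*w - 36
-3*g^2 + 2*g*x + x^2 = (-g + x)*(3*g + x)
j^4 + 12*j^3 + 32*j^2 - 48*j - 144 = (j - 2)*(j + 2)*(j + 6)^2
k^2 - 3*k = k*(k - 3)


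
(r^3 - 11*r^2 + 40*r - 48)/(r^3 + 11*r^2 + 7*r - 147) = (r^2 - 8*r + 16)/(r^2 + 14*r + 49)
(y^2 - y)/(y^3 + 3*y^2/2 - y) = 2*(y - 1)/(2*y^2 + 3*y - 2)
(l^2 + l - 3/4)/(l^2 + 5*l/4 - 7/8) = 2*(2*l + 3)/(4*l + 7)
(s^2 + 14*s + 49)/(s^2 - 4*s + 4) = (s^2 + 14*s + 49)/(s^2 - 4*s + 4)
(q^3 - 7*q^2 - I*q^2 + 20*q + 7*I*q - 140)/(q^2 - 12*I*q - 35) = (q^2 + q*(-7 + 4*I) - 28*I)/(q - 7*I)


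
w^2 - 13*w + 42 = (w - 7)*(w - 6)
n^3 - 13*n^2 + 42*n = n*(n - 7)*(n - 6)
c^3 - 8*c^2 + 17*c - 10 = (c - 5)*(c - 2)*(c - 1)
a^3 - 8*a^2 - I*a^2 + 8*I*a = a*(a - 8)*(a - I)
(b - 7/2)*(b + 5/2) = b^2 - b - 35/4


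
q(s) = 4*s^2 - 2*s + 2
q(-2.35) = 28.79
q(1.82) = 11.61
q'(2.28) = 16.24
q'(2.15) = 15.20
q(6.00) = 134.00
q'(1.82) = 12.56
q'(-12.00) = -98.00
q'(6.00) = 46.00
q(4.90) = 88.24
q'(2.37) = 16.96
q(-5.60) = 138.64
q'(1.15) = 7.20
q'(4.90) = 37.20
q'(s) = 8*s - 2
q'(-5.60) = -46.80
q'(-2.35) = -20.80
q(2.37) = 19.73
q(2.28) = 18.23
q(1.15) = 4.99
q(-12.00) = 602.00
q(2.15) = 16.19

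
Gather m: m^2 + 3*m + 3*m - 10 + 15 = m^2 + 6*m + 5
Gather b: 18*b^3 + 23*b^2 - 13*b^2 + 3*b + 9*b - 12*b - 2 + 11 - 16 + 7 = 18*b^3 + 10*b^2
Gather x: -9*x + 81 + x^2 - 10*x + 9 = x^2 - 19*x + 90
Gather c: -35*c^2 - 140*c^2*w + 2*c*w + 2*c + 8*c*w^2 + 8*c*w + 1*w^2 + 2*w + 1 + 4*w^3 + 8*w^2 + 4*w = c^2*(-140*w - 35) + c*(8*w^2 + 10*w + 2) + 4*w^3 + 9*w^2 + 6*w + 1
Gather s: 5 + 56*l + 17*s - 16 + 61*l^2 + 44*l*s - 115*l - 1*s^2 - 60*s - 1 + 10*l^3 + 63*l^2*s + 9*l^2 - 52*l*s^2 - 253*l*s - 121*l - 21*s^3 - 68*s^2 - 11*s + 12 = 10*l^3 + 70*l^2 - 180*l - 21*s^3 + s^2*(-52*l - 69) + s*(63*l^2 - 209*l - 54)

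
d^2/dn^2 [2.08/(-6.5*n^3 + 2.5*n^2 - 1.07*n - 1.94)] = ((81.12*n - 10.4)*(6.5*n^3 - 2.5*n^2 + 1.07*n + 1.94) - 2.08*(19.5*n^2 - 5.0*n + 1.07)*(39.0*n^2 - 10.0*n + 2.14))/(6.5*n^3 - 2.5*n^2 + 1.07*n + 1.94)^3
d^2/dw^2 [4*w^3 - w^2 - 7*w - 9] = 24*w - 2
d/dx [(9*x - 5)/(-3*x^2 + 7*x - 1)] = (27*x^2 - 30*x + 26)/(9*x^4 - 42*x^3 + 55*x^2 - 14*x + 1)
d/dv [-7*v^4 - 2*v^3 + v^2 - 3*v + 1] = -28*v^3 - 6*v^2 + 2*v - 3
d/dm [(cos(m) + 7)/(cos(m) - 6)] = 13*sin(m)/(cos(m) - 6)^2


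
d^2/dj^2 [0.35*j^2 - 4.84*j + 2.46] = 0.700000000000000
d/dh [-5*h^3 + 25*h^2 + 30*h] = -15*h^2 + 50*h + 30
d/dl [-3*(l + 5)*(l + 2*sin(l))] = -3*l - 3*(l + 5)*(2*cos(l) + 1) - 6*sin(l)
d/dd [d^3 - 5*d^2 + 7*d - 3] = 3*d^2 - 10*d + 7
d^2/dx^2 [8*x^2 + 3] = 16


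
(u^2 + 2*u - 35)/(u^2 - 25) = (u + 7)/(u + 5)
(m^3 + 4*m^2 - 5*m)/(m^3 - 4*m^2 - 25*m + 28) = m*(m + 5)/(m^2 - 3*m - 28)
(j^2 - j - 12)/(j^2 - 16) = (j + 3)/(j + 4)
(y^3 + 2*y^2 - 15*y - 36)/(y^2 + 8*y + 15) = (y^2 - y - 12)/(y + 5)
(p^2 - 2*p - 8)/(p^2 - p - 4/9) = 9*(-p^2 + 2*p + 8)/(-9*p^2 + 9*p + 4)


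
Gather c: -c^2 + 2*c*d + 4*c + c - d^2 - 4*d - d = -c^2 + c*(2*d + 5) - d^2 - 5*d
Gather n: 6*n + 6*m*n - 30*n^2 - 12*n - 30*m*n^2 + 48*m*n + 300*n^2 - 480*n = n^2*(270 - 30*m) + n*(54*m - 486)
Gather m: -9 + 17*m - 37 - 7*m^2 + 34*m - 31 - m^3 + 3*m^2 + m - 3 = -m^3 - 4*m^2 + 52*m - 80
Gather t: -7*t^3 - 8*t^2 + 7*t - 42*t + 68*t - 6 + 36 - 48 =-7*t^3 - 8*t^2 + 33*t - 18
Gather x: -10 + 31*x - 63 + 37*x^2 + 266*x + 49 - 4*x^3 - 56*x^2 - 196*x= -4*x^3 - 19*x^2 + 101*x - 24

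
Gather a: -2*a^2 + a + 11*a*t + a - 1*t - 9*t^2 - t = -2*a^2 + a*(11*t + 2) - 9*t^2 - 2*t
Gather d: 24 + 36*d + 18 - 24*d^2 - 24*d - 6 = -24*d^2 + 12*d + 36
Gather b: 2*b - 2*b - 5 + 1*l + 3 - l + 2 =0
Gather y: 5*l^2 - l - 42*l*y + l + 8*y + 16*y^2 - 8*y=5*l^2 - 42*l*y + 16*y^2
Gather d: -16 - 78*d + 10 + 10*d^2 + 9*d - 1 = 10*d^2 - 69*d - 7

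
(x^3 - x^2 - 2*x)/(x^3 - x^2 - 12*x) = (-x^2 + x + 2)/(-x^2 + x + 12)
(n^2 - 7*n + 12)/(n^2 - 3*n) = (n - 4)/n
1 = 1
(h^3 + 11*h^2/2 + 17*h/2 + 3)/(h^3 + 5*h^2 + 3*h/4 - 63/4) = 2*(2*h^2 + 5*h + 2)/(4*h^2 + 8*h - 21)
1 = 1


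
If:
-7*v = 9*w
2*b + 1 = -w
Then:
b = -w/2 - 1/2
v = -9*w/7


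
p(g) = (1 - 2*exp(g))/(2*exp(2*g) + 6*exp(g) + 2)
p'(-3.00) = -0.10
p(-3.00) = 0.39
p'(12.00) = 0.00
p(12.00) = 0.00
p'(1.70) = 0.05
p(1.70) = -0.10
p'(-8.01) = -0.00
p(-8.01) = 0.50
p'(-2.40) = -0.14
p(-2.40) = 0.32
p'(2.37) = 0.05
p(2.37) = -0.07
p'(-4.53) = -0.03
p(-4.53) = 0.47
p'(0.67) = -0.01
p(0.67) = -0.14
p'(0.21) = -0.07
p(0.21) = -0.12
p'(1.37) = 0.04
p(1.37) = -0.12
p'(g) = (1 - 2*exp(g))*(-4*exp(2*g) - 6*exp(g))/(2*exp(2*g) + 6*exp(g) + 2)^2 - 2*exp(g)/(2*exp(2*g) + 6*exp(g) + 2)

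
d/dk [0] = 0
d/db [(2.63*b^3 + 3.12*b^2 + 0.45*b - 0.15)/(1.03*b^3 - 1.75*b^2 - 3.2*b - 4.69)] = (-7.8161*b^4 - 17.759*b^3 - 45.7371*b^2 - 29.7906*b - 2.5905)/(1.0609*b^6 - 3.605*b^5 - 3.5295*b^4 + 1.5386*b^3 + 26.655*b^2 + 30.016*b + 21.9961)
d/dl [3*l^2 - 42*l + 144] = 6*l - 42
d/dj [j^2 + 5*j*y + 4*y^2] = 2*j + 5*y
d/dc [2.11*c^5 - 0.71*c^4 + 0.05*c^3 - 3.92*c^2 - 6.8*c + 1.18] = 10.55*c^4 - 2.84*c^3 + 0.15*c^2 - 7.84*c - 6.8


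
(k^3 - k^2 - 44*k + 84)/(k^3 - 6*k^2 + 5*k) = (k^3 - k^2 - 44*k + 84)/(k*(k^2 - 6*k + 5))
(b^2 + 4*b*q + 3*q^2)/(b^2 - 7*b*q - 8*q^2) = (-b - 3*q)/(-b + 8*q)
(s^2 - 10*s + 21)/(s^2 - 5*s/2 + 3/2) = 2*(s^2 - 10*s + 21)/(2*s^2 - 5*s + 3)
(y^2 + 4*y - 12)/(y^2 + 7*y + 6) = (y - 2)/(y + 1)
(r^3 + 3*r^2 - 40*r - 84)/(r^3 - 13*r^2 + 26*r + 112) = (r^2 + r - 42)/(r^2 - 15*r + 56)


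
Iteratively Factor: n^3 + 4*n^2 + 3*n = (n)*(n^2 + 4*n + 3) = n*(n + 3)*(n + 1)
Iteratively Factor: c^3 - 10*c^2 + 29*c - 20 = (c - 5)*(c^2 - 5*c + 4) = (c - 5)*(c - 4)*(c - 1)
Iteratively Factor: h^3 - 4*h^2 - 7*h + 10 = (h + 2)*(h^2 - 6*h + 5) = (h - 5)*(h + 2)*(h - 1)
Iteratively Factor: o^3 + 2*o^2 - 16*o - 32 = (o + 4)*(o^2 - 2*o - 8) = (o + 2)*(o + 4)*(o - 4)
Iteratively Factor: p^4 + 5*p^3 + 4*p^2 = (p)*(p^3 + 5*p^2 + 4*p) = p^2*(p^2 + 5*p + 4) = p^2*(p + 1)*(p + 4)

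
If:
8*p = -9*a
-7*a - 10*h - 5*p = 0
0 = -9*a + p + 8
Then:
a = 64/81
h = -44/405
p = -8/9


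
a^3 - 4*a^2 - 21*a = a*(a - 7)*(a + 3)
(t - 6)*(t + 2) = t^2 - 4*t - 12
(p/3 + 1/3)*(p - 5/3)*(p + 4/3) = p^3/3 + 2*p^2/9 - 23*p/27 - 20/27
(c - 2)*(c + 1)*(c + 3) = c^3 + 2*c^2 - 5*c - 6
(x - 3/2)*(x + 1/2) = x^2 - x - 3/4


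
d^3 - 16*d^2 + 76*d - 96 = (d - 8)*(d - 6)*(d - 2)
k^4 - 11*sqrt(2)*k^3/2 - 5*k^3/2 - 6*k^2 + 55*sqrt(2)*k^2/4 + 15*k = k*(k - 5/2)*(k - 6*sqrt(2))*(k + sqrt(2)/2)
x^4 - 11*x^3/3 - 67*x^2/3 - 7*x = x*(x - 7)*(x + 1/3)*(x + 3)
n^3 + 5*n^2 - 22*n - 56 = (n - 4)*(n + 2)*(n + 7)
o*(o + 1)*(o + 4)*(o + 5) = o^4 + 10*o^3 + 29*o^2 + 20*o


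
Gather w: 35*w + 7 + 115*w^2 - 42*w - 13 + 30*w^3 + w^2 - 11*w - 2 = 30*w^3 + 116*w^2 - 18*w - 8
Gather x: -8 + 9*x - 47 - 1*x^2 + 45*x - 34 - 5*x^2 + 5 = -6*x^2 + 54*x - 84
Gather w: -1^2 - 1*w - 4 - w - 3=-2*w - 8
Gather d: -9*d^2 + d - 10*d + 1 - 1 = -9*d^2 - 9*d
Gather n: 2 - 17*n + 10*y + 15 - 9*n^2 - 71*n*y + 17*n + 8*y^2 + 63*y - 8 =-9*n^2 - 71*n*y + 8*y^2 + 73*y + 9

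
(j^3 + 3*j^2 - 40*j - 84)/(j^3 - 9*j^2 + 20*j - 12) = (j^2 + 9*j + 14)/(j^2 - 3*j + 2)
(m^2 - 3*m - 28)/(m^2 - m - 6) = (-m^2 + 3*m + 28)/(-m^2 + m + 6)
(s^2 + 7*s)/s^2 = (s + 7)/s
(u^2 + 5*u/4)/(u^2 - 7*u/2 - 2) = u*(4*u + 5)/(2*(2*u^2 - 7*u - 4))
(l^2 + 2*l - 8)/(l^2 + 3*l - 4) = (l - 2)/(l - 1)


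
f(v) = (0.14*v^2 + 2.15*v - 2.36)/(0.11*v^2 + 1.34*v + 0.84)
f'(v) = (-0.22*v - 1.34)*(0.14*v^2 + 2.15*v - 2.36)/(0.11*v^2 + 1.34*v + 0.84)^2 + (0.28*v + 2.15)/(0.11*v^2 + 1.34*v + 0.84)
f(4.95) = 1.15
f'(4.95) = 0.07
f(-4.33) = 3.12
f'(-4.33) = 0.09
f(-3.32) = 3.32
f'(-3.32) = 0.34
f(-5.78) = 3.13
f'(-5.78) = -0.10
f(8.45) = 1.29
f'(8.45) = 0.02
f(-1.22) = 7.57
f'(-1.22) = 9.98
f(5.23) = 1.17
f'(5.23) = 0.06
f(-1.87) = 4.60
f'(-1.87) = 2.06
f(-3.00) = 3.45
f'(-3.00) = 0.47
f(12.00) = 1.33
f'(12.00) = 0.01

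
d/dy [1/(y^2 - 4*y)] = 2*(2 - y)/(y^2*(y - 4)^2)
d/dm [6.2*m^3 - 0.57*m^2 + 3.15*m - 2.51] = 18.6*m^2 - 1.14*m + 3.15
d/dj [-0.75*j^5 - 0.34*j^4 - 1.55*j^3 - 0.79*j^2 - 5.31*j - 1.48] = -3.75*j^4 - 1.36*j^3 - 4.65*j^2 - 1.58*j - 5.31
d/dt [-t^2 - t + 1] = -2*t - 1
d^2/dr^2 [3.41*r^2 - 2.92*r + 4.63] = 6.82000000000000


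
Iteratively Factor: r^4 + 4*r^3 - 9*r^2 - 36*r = (r + 3)*(r^3 + r^2 - 12*r) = (r + 3)*(r + 4)*(r^2 - 3*r) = r*(r + 3)*(r + 4)*(r - 3)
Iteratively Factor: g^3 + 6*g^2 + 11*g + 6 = (g + 3)*(g^2 + 3*g + 2) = (g + 1)*(g + 3)*(g + 2)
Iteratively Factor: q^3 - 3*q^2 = (q - 3)*(q^2) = q*(q - 3)*(q)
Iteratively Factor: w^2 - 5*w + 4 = (w - 1)*(w - 4)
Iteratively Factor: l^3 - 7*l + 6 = (l - 1)*(l^2 + l - 6) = (l - 1)*(l + 3)*(l - 2)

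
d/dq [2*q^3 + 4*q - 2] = 6*q^2 + 4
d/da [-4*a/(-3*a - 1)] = 4/(3*a + 1)^2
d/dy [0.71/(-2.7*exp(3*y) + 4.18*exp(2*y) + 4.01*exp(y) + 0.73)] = (5.751*exp(2*y) - 5.9356*exp(y) - 2.8471)*exp(y)/(-2.7*exp(3*y) + 4.18*exp(2*y) + 4.01*exp(y) + 0.73)^2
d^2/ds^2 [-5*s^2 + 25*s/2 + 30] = -10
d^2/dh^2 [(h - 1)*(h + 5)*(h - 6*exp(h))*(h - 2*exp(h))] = -8*h^3*exp(h) + 48*h^2*exp(2*h) - 80*h^2*exp(h) + 12*h^2 + 288*h*exp(2*h) - 136*h*exp(h) + 24*h - 24*exp(2*h) + 16*exp(h) - 10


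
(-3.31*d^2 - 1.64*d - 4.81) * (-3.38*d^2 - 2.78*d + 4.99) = 11.1878*d^4 + 14.745*d^3 + 4.3001*d^2 + 5.1882*d - 24.0019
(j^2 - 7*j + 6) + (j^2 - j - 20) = 2*j^2 - 8*j - 14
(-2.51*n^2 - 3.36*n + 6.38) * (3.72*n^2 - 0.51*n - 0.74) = -9.3372*n^4 - 11.2191*n^3 + 27.3046*n^2 - 0.7674*n - 4.7212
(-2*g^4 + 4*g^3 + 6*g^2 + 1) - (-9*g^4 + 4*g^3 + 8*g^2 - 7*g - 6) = 7*g^4 - 2*g^2 + 7*g + 7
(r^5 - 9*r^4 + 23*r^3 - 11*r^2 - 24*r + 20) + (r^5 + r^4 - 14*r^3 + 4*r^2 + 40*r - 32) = 2*r^5 - 8*r^4 + 9*r^3 - 7*r^2 + 16*r - 12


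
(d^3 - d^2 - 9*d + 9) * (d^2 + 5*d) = d^5 + 4*d^4 - 14*d^3 - 36*d^2 + 45*d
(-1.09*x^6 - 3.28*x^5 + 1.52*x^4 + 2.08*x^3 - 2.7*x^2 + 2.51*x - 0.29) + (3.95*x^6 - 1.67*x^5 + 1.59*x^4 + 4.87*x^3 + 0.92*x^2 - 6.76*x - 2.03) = 2.86*x^6 - 4.95*x^5 + 3.11*x^4 + 6.95*x^3 - 1.78*x^2 - 4.25*x - 2.32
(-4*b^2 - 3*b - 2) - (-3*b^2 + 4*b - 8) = -b^2 - 7*b + 6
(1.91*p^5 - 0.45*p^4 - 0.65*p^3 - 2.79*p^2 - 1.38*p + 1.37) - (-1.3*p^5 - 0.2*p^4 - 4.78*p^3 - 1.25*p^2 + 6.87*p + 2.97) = 3.21*p^5 - 0.25*p^4 + 4.13*p^3 - 1.54*p^2 - 8.25*p - 1.6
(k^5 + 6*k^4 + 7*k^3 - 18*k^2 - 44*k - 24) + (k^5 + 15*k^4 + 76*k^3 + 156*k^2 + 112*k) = 2*k^5 + 21*k^4 + 83*k^3 + 138*k^2 + 68*k - 24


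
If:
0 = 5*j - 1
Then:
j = 1/5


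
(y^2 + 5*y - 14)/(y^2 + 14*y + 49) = (y - 2)/(y + 7)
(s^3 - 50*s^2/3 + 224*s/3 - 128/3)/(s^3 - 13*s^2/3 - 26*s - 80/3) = (3*s^2 - 26*s + 16)/(3*s^2 + 11*s + 10)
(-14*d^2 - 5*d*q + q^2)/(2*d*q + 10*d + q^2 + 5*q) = (-7*d + q)/(q + 5)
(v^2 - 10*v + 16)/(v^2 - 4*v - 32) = (v - 2)/(v + 4)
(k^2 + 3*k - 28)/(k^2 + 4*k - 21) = (k - 4)/(k - 3)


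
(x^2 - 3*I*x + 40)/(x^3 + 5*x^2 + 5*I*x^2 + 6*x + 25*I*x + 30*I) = (x - 8*I)/(x^2 + 5*x + 6)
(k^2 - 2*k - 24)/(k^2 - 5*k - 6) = (k + 4)/(k + 1)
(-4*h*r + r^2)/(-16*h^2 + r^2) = r/(4*h + r)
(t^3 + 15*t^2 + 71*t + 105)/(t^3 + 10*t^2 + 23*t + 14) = (t^2 + 8*t + 15)/(t^2 + 3*t + 2)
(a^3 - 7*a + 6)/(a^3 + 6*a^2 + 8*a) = (a^3 - 7*a + 6)/(a*(a^2 + 6*a + 8))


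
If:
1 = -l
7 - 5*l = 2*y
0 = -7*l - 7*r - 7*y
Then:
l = -1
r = -5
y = 6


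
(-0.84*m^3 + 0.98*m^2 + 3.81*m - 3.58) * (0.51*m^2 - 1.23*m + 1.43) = -0.4284*m^5 + 1.533*m^4 - 0.4635*m^3 - 5.1107*m^2 + 9.8517*m - 5.1194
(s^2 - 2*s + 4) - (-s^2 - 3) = 2*s^2 - 2*s + 7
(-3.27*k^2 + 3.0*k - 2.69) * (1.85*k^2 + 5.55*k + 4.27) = -6.0495*k^4 - 12.5985*k^3 - 2.2894*k^2 - 2.1195*k - 11.4863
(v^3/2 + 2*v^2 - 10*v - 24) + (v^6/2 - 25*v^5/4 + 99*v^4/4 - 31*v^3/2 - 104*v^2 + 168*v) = v^6/2 - 25*v^5/4 + 99*v^4/4 - 15*v^3 - 102*v^2 + 158*v - 24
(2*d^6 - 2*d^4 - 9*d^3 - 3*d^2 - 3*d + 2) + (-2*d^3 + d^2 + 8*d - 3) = 2*d^6 - 2*d^4 - 11*d^3 - 2*d^2 + 5*d - 1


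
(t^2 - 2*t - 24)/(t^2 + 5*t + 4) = (t - 6)/(t + 1)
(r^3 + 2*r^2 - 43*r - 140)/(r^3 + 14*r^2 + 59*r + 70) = (r^2 - 3*r - 28)/(r^2 + 9*r + 14)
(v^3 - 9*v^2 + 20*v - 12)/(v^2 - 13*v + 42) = (v^2 - 3*v + 2)/(v - 7)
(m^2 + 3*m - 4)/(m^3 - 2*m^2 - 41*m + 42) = (m + 4)/(m^2 - m - 42)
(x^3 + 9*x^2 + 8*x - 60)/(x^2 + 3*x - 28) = (x^3 + 9*x^2 + 8*x - 60)/(x^2 + 3*x - 28)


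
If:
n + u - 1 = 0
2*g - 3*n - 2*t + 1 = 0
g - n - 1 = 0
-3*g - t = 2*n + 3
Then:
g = -2/3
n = -5/3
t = 7/3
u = 8/3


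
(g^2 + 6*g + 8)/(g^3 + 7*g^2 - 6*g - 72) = (g + 2)/(g^2 + 3*g - 18)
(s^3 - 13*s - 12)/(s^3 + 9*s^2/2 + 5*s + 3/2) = 2*(s - 4)/(2*s + 1)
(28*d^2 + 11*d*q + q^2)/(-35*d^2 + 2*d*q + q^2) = (4*d + q)/(-5*d + q)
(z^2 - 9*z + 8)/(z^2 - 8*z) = (z - 1)/z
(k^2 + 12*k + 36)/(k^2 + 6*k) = (k + 6)/k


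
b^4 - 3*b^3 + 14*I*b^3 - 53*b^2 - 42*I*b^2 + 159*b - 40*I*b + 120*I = (b - 3)*(b + I)*(b + 5*I)*(b + 8*I)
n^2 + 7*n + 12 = (n + 3)*(n + 4)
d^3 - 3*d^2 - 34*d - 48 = (d - 8)*(d + 2)*(d + 3)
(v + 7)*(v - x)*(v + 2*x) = v^3 + v^2*x + 7*v^2 - 2*v*x^2 + 7*v*x - 14*x^2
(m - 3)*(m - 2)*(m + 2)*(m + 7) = m^4 + 4*m^3 - 25*m^2 - 16*m + 84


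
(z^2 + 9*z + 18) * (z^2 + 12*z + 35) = z^4 + 21*z^3 + 161*z^2 + 531*z + 630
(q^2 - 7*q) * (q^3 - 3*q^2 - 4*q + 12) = q^5 - 10*q^4 + 17*q^3 + 40*q^2 - 84*q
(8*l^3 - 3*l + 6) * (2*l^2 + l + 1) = 16*l^5 + 8*l^4 + 2*l^3 + 9*l^2 + 3*l + 6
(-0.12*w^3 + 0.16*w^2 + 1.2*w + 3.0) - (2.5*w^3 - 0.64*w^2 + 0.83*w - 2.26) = -2.62*w^3 + 0.8*w^2 + 0.37*w + 5.26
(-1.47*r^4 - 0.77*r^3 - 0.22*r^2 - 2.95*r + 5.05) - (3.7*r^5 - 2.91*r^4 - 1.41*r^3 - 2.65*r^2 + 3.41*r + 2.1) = -3.7*r^5 + 1.44*r^4 + 0.64*r^3 + 2.43*r^2 - 6.36*r + 2.95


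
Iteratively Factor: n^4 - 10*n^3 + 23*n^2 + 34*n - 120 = (n - 4)*(n^3 - 6*n^2 - n + 30) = (n - 4)*(n - 3)*(n^2 - 3*n - 10) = (n - 5)*(n - 4)*(n - 3)*(n + 2)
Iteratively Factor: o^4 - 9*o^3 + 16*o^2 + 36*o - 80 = (o - 5)*(o^3 - 4*o^2 - 4*o + 16) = (o - 5)*(o + 2)*(o^2 - 6*o + 8) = (o - 5)*(o - 2)*(o + 2)*(o - 4)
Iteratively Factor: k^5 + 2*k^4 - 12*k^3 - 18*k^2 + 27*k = (k + 3)*(k^4 - k^3 - 9*k^2 + 9*k) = k*(k + 3)*(k^3 - k^2 - 9*k + 9) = k*(k + 3)^2*(k^2 - 4*k + 3) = k*(k - 3)*(k + 3)^2*(k - 1)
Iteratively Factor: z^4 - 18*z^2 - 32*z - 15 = (z + 3)*(z^3 - 3*z^2 - 9*z - 5) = (z + 1)*(z + 3)*(z^2 - 4*z - 5) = (z + 1)^2*(z + 3)*(z - 5)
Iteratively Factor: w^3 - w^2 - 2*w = (w)*(w^2 - w - 2) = w*(w - 2)*(w + 1)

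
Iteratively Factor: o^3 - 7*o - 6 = (o - 3)*(o^2 + 3*o + 2) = (o - 3)*(o + 1)*(o + 2)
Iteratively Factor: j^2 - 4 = (j - 2)*(j + 2)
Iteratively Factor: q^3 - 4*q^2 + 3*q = (q)*(q^2 - 4*q + 3) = q*(q - 3)*(q - 1)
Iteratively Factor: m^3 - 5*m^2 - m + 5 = (m - 5)*(m^2 - 1) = (m - 5)*(m + 1)*(m - 1)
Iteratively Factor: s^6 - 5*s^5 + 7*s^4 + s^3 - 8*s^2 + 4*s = (s - 1)*(s^5 - 4*s^4 + 3*s^3 + 4*s^2 - 4*s) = (s - 1)^2*(s^4 - 3*s^3 + 4*s) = (s - 1)^2*(s + 1)*(s^3 - 4*s^2 + 4*s) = (s - 2)*(s - 1)^2*(s + 1)*(s^2 - 2*s) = s*(s - 2)*(s - 1)^2*(s + 1)*(s - 2)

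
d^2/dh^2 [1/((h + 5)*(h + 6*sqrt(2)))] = 2*((h + 5)^2 + (h + 5)*(h + 6*sqrt(2)) + (h + 6*sqrt(2))^2)/((h + 5)^3*(h + 6*sqrt(2))^3)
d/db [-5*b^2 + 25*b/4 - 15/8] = 25/4 - 10*b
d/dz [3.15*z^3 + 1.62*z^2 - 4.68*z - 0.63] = 9.45*z^2 + 3.24*z - 4.68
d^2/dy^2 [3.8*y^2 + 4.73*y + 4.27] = 7.60000000000000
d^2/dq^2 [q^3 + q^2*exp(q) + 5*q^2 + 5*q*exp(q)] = q^2*exp(q) + 9*q*exp(q) + 6*q + 12*exp(q) + 10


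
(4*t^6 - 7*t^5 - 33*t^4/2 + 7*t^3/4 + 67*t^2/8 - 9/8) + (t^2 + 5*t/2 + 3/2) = 4*t^6 - 7*t^5 - 33*t^4/2 + 7*t^3/4 + 75*t^2/8 + 5*t/2 + 3/8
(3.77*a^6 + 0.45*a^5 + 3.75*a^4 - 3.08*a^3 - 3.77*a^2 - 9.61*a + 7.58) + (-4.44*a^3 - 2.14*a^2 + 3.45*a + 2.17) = 3.77*a^6 + 0.45*a^5 + 3.75*a^4 - 7.52*a^3 - 5.91*a^2 - 6.16*a + 9.75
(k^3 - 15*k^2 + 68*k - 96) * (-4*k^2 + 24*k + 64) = -4*k^5 + 84*k^4 - 568*k^3 + 1056*k^2 + 2048*k - 6144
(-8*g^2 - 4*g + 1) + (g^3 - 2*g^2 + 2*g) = g^3 - 10*g^2 - 2*g + 1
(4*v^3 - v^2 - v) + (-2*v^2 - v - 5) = 4*v^3 - 3*v^2 - 2*v - 5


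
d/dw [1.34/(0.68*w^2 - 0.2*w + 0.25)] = (0.268 - 1.8224*w)/(0.68*w^2 - 0.2*w + 0.25)^2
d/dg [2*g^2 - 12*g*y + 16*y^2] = 4*g - 12*y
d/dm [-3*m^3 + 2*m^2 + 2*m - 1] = -9*m^2 + 4*m + 2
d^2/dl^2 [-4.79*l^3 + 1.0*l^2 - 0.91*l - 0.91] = 2.0 - 28.74*l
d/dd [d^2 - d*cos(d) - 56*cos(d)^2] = d*sin(d) + 2*d + 56*sin(2*d) - cos(d)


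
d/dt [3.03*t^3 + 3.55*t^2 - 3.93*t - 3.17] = 9.09*t^2 + 7.1*t - 3.93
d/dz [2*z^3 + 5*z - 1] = 6*z^2 + 5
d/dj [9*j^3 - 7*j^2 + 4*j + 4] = 27*j^2 - 14*j + 4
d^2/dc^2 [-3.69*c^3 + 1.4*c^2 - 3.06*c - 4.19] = 2.8 - 22.14*c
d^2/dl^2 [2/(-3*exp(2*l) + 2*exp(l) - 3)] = 4*(-4*(3*exp(l) - 1)^2*exp(l) + (6*exp(l) - 1)*(3*exp(2*l) - 2*exp(l) + 3))*exp(l)/(3*exp(2*l) - 2*exp(l) + 3)^3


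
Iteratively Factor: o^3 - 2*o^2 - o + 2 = (o - 1)*(o^2 - o - 2) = (o - 1)*(o + 1)*(o - 2)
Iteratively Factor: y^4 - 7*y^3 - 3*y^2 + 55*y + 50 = (y + 1)*(y^3 - 8*y^2 + 5*y + 50) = (y + 1)*(y + 2)*(y^2 - 10*y + 25) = (y - 5)*(y + 1)*(y + 2)*(y - 5)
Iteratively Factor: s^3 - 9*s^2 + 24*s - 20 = (s - 5)*(s^2 - 4*s + 4) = (s - 5)*(s - 2)*(s - 2)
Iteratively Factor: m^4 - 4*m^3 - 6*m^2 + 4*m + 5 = (m - 5)*(m^3 + m^2 - m - 1) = (m - 5)*(m + 1)*(m^2 - 1) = (m - 5)*(m - 1)*(m + 1)*(m + 1)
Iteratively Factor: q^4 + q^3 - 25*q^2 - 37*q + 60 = (q + 3)*(q^3 - 2*q^2 - 19*q + 20) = (q + 3)*(q + 4)*(q^2 - 6*q + 5) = (q - 1)*(q + 3)*(q + 4)*(q - 5)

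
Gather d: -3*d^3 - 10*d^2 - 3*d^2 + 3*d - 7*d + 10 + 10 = -3*d^3 - 13*d^2 - 4*d + 20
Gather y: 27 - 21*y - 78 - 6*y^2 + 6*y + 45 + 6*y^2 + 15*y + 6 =0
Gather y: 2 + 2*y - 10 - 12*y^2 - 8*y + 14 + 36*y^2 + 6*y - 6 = 24*y^2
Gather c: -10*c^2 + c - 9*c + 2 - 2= -10*c^2 - 8*c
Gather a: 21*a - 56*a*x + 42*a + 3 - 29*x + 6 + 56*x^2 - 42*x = a*(63 - 56*x) + 56*x^2 - 71*x + 9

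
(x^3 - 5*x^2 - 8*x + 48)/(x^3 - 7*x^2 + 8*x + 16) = (x + 3)/(x + 1)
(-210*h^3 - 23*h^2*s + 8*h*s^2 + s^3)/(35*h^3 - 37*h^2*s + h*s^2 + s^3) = (6*h + s)/(-h + s)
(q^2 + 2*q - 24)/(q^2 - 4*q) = (q + 6)/q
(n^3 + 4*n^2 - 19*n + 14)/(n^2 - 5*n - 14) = (-n^3 - 4*n^2 + 19*n - 14)/(-n^2 + 5*n + 14)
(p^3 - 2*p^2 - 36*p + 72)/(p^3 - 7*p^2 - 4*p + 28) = (p^2 - 36)/(p^2 - 5*p - 14)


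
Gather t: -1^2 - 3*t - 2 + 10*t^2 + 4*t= 10*t^2 + t - 3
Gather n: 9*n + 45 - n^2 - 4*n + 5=-n^2 + 5*n + 50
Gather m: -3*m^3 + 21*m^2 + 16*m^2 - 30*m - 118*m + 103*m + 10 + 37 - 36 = -3*m^3 + 37*m^2 - 45*m + 11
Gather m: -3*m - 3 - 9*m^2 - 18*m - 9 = -9*m^2 - 21*m - 12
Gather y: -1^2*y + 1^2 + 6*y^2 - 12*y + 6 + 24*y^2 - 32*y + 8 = 30*y^2 - 45*y + 15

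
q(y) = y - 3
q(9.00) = 6.00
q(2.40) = -0.60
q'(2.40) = 1.00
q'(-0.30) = 1.00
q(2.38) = -0.62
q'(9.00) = 1.00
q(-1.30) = -4.30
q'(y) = 1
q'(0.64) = 1.00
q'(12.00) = 1.00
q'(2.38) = 1.00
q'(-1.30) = 1.00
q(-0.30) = -3.30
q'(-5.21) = 1.00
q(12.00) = 9.00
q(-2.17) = -5.17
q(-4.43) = -7.43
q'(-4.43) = 1.00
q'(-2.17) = 1.00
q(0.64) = -2.36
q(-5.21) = -8.21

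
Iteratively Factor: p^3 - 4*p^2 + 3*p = (p)*(p^2 - 4*p + 3) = p*(p - 1)*(p - 3)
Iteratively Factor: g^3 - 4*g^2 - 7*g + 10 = (g + 2)*(g^2 - 6*g + 5) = (g - 5)*(g + 2)*(g - 1)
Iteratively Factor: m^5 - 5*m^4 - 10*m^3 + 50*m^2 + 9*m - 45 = (m - 3)*(m^4 - 2*m^3 - 16*m^2 + 2*m + 15) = (m - 3)*(m + 1)*(m^3 - 3*m^2 - 13*m + 15) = (m - 3)*(m + 1)*(m + 3)*(m^2 - 6*m + 5) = (m - 3)*(m - 1)*(m + 1)*(m + 3)*(m - 5)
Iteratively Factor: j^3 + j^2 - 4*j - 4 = (j - 2)*(j^2 + 3*j + 2) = (j - 2)*(j + 1)*(j + 2)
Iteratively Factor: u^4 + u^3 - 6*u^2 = (u - 2)*(u^3 + 3*u^2) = u*(u - 2)*(u^2 + 3*u) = u*(u - 2)*(u + 3)*(u)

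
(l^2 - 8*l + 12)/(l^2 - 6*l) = (l - 2)/l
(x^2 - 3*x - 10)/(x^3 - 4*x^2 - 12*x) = (x - 5)/(x*(x - 6))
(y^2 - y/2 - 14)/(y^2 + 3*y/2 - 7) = (y - 4)/(y - 2)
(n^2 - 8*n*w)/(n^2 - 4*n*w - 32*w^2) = n/(n + 4*w)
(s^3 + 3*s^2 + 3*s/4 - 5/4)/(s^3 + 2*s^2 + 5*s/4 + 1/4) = (4*s^2 + 8*s - 5)/(4*s^2 + 4*s + 1)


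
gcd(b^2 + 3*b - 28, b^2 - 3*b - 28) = 1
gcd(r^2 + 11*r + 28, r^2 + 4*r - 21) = r + 7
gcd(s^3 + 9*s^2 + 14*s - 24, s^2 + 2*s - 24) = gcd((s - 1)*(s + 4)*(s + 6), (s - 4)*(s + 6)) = s + 6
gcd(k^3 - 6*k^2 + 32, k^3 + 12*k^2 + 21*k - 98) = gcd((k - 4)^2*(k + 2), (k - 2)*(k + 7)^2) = 1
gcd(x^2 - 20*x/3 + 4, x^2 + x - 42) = x - 6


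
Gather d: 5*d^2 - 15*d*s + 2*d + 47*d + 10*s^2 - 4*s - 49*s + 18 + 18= 5*d^2 + d*(49 - 15*s) + 10*s^2 - 53*s + 36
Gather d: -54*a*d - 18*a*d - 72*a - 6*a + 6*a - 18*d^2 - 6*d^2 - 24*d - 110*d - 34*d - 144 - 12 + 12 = -72*a - 24*d^2 + d*(-72*a - 168) - 144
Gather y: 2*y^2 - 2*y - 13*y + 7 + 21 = 2*y^2 - 15*y + 28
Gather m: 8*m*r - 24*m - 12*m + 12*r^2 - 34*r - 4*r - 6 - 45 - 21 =m*(8*r - 36) + 12*r^2 - 38*r - 72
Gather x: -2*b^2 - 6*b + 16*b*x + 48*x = -2*b^2 - 6*b + x*(16*b + 48)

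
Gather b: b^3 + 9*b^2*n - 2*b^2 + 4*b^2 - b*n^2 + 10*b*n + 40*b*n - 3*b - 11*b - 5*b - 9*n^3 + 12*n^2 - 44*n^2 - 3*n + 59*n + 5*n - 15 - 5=b^3 + b^2*(9*n + 2) + b*(-n^2 + 50*n - 19) - 9*n^3 - 32*n^2 + 61*n - 20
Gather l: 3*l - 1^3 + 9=3*l + 8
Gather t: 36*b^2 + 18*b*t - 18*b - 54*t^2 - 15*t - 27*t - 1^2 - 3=36*b^2 - 18*b - 54*t^2 + t*(18*b - 42) - 4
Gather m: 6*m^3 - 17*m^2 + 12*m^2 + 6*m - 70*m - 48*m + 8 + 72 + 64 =6*m^3 - 5*m^2 - 112*m + 144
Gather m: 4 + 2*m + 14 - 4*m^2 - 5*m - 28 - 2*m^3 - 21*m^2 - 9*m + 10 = -2*m^3 - 25*m^2 - 12*m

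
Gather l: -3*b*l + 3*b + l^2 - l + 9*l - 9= 3*b + l^2 + l*(8 - 3*b) - 9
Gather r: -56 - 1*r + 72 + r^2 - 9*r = r^2 - 10*r + 16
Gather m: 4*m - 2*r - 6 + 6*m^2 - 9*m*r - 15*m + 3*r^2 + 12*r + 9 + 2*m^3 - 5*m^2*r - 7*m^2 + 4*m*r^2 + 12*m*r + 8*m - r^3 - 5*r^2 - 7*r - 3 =2*m^3 + m^2*(-5*r - 1) + m*(4*r^2 + 3*r - 3) - r^3 - 2*r^2 + 3*r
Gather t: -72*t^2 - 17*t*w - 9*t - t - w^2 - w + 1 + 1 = -72*t^2 + t*(-17*w - 10) - w^2 - w + 2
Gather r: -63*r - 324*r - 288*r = -675*r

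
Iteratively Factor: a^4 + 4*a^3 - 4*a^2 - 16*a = (a + 4)*(a^3 - 4*a) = (a + 2)*(a + 4)*(a^2 - 2*a) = (a - 2)*(a + 2)*(a + 4)*(a)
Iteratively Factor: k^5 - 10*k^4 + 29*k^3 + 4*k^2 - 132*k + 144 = (k - 2)*(k^4 - 8*k^3 + 13*k^2 + 30*k - 72) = (k - 2)*(k + 2)*(k^3 - 10*k^2 + 33*k - 36) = (k - 3)*(k - 2)*(k + 2)*(k^2 - 7*k + 12) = (k - 3)^2*(k - 2)*(k + 2)*(k - 4)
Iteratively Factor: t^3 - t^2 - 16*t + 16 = (t + 4)*(t^2 - 5*t + 4) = (t - 1)*(t + 4)*(t - 4)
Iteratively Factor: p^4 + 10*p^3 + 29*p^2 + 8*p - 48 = (p + 3)*(p^3 + 7*p^2 + 8*p - 16) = (p + 3)*(p + 4)*(p^2 + 3*p - 4) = (p - 1)*(p + 3)*(p + 4)*(p + 4)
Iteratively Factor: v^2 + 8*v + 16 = (v + 4)*(v + 4)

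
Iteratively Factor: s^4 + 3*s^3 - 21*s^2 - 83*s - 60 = (s + 1)*(s^3 + 2*s^2 - 23*s - 60) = (s + 1)*(s + 4)*(s^2 - 2*s - 15) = (s + 1)*(s + 3)*(s + 4)*(s - 5)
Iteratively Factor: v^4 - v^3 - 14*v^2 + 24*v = (v - 3)*(v^3 + 2*v^2 - 8*v) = (v - 3)*(v + 4)*(v^2 - 2*v) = v*(v - 3)*(v + 4)*(v - 2)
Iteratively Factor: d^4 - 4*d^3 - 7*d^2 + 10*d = (d + 2)*(d^3 - 6*d^2 + 5*d) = (d - 5)*(d + 2)*(d^2 - d) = d*(d - 5)*(d + 2)*(d - 1)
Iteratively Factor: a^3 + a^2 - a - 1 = (a + 1)*(a^2 - 1) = (a + 1)^2*(a - 1)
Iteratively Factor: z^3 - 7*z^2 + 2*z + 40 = (z - 4)*(z^2 - 3*z - 10) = (z - 4)*(z + 2)*(z - 5)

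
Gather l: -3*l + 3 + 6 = 9 - 3*l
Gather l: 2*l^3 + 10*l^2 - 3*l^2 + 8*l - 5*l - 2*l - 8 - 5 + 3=2*l^3 + 7*l^2 + l - 10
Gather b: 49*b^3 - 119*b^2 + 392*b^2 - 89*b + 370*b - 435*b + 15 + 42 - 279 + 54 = 49*b^3 + 273*b^2 - 154*b - 168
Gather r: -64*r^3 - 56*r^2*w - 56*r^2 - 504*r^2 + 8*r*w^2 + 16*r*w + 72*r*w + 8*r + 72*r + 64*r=-64*r^3 + r^2*(-56*w - 560) + r*(8*w^2 + 88*w + 144)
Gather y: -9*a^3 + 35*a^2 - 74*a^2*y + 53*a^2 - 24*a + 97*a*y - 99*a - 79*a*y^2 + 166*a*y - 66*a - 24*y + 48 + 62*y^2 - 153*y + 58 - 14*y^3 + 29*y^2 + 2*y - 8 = -9*a^3 + 88*a^2 - 189*a - 14*y^3 + y^2*(91 - 79*a) + y*(-74*a^2 + 263*a - 175) + 98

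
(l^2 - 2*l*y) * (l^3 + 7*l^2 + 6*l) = l^5 - 2*l^4*y + 7*l^4 - 14*l^3*y + 6*l^3 - 12*l^2*y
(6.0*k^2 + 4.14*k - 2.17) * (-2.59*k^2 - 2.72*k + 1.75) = -15.54*k^4 - 27.0426*k^3 + 4.8595*k^2 + 13.1474*k - 3.7975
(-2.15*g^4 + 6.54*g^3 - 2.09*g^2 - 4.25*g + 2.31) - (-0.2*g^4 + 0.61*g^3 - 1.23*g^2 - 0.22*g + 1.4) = -1.95*g^4 + 5.93*g^3 - 0.86*g^2 - 4.03*g + 0.91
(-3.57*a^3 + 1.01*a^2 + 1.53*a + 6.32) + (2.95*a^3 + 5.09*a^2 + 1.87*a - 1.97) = -0.62*a^3 + 6.1*a^2 + 3.4*a + 4.35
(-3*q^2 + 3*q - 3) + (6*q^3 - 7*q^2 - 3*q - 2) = 6*q^3 - 10*q^2 - 5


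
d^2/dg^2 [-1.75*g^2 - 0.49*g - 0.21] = -3.50000000000000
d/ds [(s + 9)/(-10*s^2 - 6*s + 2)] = (5*s^2 + 90*s + 28)/(2*(25*s^4 + 30*s^3 - s^2 - 6*s + 1))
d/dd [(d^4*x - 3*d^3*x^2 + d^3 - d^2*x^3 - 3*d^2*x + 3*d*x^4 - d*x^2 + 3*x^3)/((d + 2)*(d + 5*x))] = ((d + 2)*(d + 5*x)*(4*d^3*x - 9*d^2*x^2 + 3*d^2 - 2*d*x^3 - 6*d*x + 3*x^4 - x^2) + (d + 2)*(-d^4*x + 3*d^3*x^2 - d^3 + d^2*x^3 + 3*d^2*x - 3*d*x^4 + d*x^2 - 3*x^3) + (d + 5*x)*(-d^4*x + 3*d^3*x^2 - d^3 + d^2*x^3 + 3*d^2*x - 3*d*x^4 + d*x^2 - 3*x^3))/((d + 2)^2*(d + 5*x)^2)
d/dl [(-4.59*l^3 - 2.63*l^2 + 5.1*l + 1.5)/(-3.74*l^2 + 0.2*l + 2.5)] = (17.1666*l^4 - 1.836*l^3 - 15.877*l^2 - 1.93*l + 12.45)/(13.9876*l^4 - 1.496*l^3 - 18.66*l^2 + 1.0*l + 6.25)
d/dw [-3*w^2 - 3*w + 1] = -6*w - 3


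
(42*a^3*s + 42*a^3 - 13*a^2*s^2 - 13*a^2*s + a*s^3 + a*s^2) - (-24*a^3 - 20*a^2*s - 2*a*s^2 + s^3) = 42*a^3*s + 66*a^3 - 13*a^2*s^2 + 7*a^2*s + a*s^3 + 3*a*s^2 - s^3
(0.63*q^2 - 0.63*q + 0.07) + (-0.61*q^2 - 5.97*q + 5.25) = 0.02*q^2 - 6.6*q + 5.32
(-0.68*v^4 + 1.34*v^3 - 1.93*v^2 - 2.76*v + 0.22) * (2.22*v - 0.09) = -1.5096*v^5 + 3.036*v^4 - 4.4052*v^3 - 5.9535*v^2 + 0.7368*v - 0.0198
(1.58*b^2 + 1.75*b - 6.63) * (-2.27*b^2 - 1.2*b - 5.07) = -3.5866*b^4 - 5.8685*b^3 + 4.9395*b^2 - 0.916500000000001*b + 33.6141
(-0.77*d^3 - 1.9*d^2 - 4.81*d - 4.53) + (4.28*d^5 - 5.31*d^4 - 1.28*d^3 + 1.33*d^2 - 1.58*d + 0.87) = 4.28*d^5 - 5.31*d^4 - 2.05*d^3 - 0.57*d^2 - 6.39*d - 3.66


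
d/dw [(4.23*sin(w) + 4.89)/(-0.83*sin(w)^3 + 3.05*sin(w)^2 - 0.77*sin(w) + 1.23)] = (7.0218*sin(w)^3 - 0.725400000000002*sin(w)^2 - 29.829*sin(w) + 8.9682)*cos(w)/(0.6889*sin(w)^6 - 5.063*sin(w)^5 + 10.5807*sin(w)^4 - 6.7388*sin(w)^3 + 8.0959*sin(w)^2 - 1.8942*sin(w) + 1.5129)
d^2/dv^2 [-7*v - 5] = 0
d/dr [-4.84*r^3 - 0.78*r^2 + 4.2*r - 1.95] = -14.52*r^2 - 1.56*r + 4.2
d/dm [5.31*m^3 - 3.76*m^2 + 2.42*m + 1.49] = 15.93*m^2 - 7.52*m + 2.42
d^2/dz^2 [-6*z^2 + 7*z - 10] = -12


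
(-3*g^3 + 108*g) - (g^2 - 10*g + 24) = -3*g^3 - g^2 + 118*g - 24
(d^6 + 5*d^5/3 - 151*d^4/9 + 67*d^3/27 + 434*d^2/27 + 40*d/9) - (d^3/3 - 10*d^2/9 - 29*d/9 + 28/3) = d^6 + 5*d^5/3 - 151*d^4/9 + 58*d^3/27 + 464*d^2/27 + 23*d/3 - 28/3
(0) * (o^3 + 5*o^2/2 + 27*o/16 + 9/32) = 0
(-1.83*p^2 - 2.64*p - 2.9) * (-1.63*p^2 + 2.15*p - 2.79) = 2.9829*p^4 + 0.3687*p^3 + 4.1567*p^2 + 1.1306*p + 8.091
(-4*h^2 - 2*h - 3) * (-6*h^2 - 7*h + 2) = 24*h^4 + 40*h^3 + 24*h^2 + 17*h - 6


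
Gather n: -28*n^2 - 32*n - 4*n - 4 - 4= -28*n^2 - 36*n - 8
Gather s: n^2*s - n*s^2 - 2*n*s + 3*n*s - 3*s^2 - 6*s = s^2*(-n - 3) + s*(n^2 + n - 6)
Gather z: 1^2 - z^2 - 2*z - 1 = -z^2 - 2*z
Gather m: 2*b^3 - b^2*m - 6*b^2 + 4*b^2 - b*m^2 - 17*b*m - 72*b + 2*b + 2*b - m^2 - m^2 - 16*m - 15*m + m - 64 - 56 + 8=2*b^3 - 2*b^2 - 68*b + m^2*(-b - 2) + m*(-b^2 - 17*b - 30) - 112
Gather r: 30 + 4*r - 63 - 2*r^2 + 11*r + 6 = -2*r^2 + 15*r - 27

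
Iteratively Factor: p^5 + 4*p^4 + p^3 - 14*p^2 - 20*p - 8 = (p + 1)*(p^4 + 3*p^3 - 2*p^2 - 12*p - 8) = (p + 1)^2*(p^3 + 2*p^2 - 4*p - 8) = (p + 1)^2*(p + 2)*(p^2 - 4) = (p - 2)*(p + 1)^2*(p + 2)*(p + 2)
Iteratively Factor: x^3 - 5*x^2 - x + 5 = (x + 1)*(x^2 - 6*x + 5) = (x - 5)*(x + 1)*(x - 1)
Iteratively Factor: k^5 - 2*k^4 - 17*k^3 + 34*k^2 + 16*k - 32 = (k + 4)*(k^4 - 6*k^3 + 7*k^2 + 6*k - 8) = (k - 2)*(k + 4)*(k^3 - 4*k^2 - k + 4) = (k - 2)*(k - 1)*(k + 4)*(k^2 - 3*k - 4) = (k - 2)*(k - 1)*(k + 1)*(k + 4)*(k - 4)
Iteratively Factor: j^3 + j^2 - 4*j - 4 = (j + 1)*(j^2 - 4) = (j + 1)*(j + 2)*(j - 2)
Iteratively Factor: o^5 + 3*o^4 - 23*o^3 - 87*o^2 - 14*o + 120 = (o + 2)*(o^4 + o^3 - 25*o^2 - 37*o + 60) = (o - 5)*(o + 2)*(o^3 + 6*o^2 + 5*o - 12) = (o - 5)*(o - 1)*(o + 2)*(o^2 + 7*o + 12) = (o - 5)*(o - 1)*(o + 2)*(o + 3)*(o + 4)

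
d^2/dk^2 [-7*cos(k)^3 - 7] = 21*(1 - 3*sin(k)^2)*cos(k)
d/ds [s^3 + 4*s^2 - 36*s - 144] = 3*s^2 + 8*s - 36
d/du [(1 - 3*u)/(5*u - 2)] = (5*u - 2)^(-2)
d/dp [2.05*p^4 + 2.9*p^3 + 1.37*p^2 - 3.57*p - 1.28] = 8.2*p^3 + 8.7*p^2 + 2.74*p - 3.57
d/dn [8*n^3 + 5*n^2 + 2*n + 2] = 24*n^2 + 10*n + 2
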